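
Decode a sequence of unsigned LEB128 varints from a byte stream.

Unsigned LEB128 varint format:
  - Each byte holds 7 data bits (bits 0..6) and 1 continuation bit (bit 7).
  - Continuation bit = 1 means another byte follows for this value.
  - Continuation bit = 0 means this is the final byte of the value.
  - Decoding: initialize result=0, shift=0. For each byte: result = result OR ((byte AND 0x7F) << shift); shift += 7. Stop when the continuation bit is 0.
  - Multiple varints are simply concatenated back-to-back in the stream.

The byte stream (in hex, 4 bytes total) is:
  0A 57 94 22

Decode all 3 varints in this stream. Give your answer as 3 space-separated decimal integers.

Answer: 10 87 4372

Derivation:
  byte[0]=0x0A cont=0 payload=0x0A=10: acc |= 10<<0 -> acc=10 shift=7 [end]
Varint 1: bytes[0:1] = 0A -> value 10 (1 byte(s))
  byte[1]=0x57 cont=0 payload=0x57=87: acc |= 87<<0 -> acc=87 shift=7 [end]
Varint 2: bytes[1:2] = 57 -> value 87 (1 byte(s))
  byte[2]=0x94 cont=1 payload=0x14=20: acc |= 20<<0 -> acc=20 shift=7
  byte[3]=0x22 cont=0 payload=0x22=34: acc |= 34<<7 -> acc=4372 shift=14 [end]
Varint 3: bytes[2:4] = 94 22 -> value 4372 (2 byte(s))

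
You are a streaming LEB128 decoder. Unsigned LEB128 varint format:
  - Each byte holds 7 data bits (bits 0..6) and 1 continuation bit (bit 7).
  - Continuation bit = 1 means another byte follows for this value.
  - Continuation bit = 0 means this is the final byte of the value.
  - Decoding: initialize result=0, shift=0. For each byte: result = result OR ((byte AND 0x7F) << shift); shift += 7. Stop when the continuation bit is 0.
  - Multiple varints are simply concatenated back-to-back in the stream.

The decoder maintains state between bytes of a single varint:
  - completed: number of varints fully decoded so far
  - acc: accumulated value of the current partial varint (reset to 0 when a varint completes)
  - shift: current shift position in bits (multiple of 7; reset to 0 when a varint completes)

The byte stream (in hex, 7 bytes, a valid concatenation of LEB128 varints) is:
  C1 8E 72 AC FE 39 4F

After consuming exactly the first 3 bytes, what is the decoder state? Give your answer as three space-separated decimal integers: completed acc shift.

Answer: 1 0 0

Derivation:
byte[0]=0xC1 cont=1 payload=0x41: acc |= 65<<0 -> completed=0 acc=65 shift=7
byte[1]=0x8E cont=1 payload=0x0E: acc |= 14<<7 -> completed=0 acc=1857 shift=14
byte[2]=0x72 cont=0 payload=0x72: varint #1 complete (value=1869633); reset -> completed=1 acc=0 shift=0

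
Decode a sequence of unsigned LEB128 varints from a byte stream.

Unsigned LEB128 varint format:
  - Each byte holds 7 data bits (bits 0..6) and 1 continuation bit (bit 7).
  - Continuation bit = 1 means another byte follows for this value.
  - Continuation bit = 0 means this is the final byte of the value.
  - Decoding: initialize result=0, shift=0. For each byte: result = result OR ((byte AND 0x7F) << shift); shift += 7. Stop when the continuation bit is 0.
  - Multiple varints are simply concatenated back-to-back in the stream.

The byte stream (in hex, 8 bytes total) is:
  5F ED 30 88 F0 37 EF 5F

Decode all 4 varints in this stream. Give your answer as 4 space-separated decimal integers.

  byte[0]=0x5F cont=0 payload=0x5F=95: acc |= 95<<0 -> acc=95 shift=7 [end]
Varint 1: bytes[0:1] = 5F -> value 95 (1 byte(s))
  byte[1]=0xED cont=1 payload=0x6D=109: acc |= 109<<0 -> acc=109 shift=7
  byte[2]=0x30 cont=0 payload=0x30=48: acc |= 48<<7 -> acc=6253 shift=14 [end]
Varint 2: bytes[1:3] = ED 30 -> value 6253 (2 byte(s))
  byte[3]=0x88 cont=1 payload=0x08=8: acc |= 8<<0 -> acc=8 shift=7
  byte[4]=0xF0 cont=1 payload=0x70=112: acc |= 112<<7 -> acc=14344 shift=14
  byte[5]=0x37 cont=0 payload=0x37=55: acc |= 55<<14 -> acc=915464 shift=21 [end]
Varint 3: bytes[3:6] = 88 F0 37 -> value 915464 (3 byte(s))
  byte[6]=0xEF cont=1 payload=0x6F=111: acc |= 111<<0 -> acc=111 shift=7
  byte[7]=0x5F cont=0 payload=0x5F=95: acc |= 95<<7 -> acc=12271 shift=14 [end]
Varint 4: bytes[6:8] = EF 5F -> value 12271 (2 byte(s))

Answer: 95 6253 915464 12271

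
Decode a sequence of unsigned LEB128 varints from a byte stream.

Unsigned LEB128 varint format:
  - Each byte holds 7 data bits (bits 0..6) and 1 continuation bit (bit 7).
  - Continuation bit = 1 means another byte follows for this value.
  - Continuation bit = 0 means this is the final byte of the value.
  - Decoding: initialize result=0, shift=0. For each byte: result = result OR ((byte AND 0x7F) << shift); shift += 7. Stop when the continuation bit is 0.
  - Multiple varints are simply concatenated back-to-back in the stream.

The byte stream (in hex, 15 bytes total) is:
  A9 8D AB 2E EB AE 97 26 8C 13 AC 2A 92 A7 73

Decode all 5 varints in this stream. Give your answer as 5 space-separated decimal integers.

  byte[0]=0xA9 cont=1 payload=0x29=41: acc |= 41<<0 -> acc=41 shift=7
  byte[1]=0x8D cont=1 payload=0x0D=13: acc |= 13<<7 -> acc=1705 shift=14
  byte[2]=0xAB cont=1 payload=0x2B=43: acc |= 43<<14 -> acc=706217 shift=21
  byte[3]=0x2E cont=0 payload=0x2E=46: acc |= 46<<21 -> acc=97175209 shift=28 [end]
Varint 1: bytes[0:4] = A9 8D AB 2E -> value 97175209 (4 byte(s))
  byte[4]=0xEB cont=1 payload=0x6B=107: acc |= 107<<0 -> acc=107 shift=7
  byte[5]=0xAE cont=1 payload=0x2E=46: acc |= 46<<7 -> acc=5995 shift=14
  byte[6]=0x97 cont=1 payload=0x17=23: acc |= 23<<14 -> acc=382827 shift=21
  byte[7]=0x26 cont=0 payload=0x26=38: acc |= 38<<21 -> acc=80074603 shift=28 [end]
Varint 2: bytes[4:8] = EB AE 97 26 -> value 80074603 (4 byte(s))
  byte[8]=0x8C cont=1 payload=0x0C=12: acc |= 12<<0 -> acc=12 shift=7
  byte[9]=0x13 cont=0 payload=0x13=19: acc |= 19<<7 -> acc=2444 shift=14 [end]
Varint 3: bytes[8:10] = 8C 13 -> value 2444 (2 byte(s))
  byte[10]=0xAC cont=1 payload=0x2C=44: acc |= 44<<0 -> acc=44 shift=7
  byte[11]=0x2A cont=0 payload=0x2A=42: acc |= 42<<7 -> acc=5420 shift=14 [end]
Varint 4: bytes[10:12] = AC 2A -> value 5420 (2 byte(s))
  byte[12]=0x92 cont=1 payload=0x12=18: acc |= 18<<0 -> acc=18 shift=7
  byte[13]=0xA7 cont=1 payload=0x27=39: acc |= 39<<7 -> acc=5010 shift=14
  byte[14]=0x73 cont=0 payload=0x73=115: acc |= 115<<14 -> acc=1889170 shift=21 [end]
Varint 5: bytes[12:15] = 92 A7 73 -> value 1889170 (3 byte(s))

Answer: 97175209 80074603 2444 5420 1889170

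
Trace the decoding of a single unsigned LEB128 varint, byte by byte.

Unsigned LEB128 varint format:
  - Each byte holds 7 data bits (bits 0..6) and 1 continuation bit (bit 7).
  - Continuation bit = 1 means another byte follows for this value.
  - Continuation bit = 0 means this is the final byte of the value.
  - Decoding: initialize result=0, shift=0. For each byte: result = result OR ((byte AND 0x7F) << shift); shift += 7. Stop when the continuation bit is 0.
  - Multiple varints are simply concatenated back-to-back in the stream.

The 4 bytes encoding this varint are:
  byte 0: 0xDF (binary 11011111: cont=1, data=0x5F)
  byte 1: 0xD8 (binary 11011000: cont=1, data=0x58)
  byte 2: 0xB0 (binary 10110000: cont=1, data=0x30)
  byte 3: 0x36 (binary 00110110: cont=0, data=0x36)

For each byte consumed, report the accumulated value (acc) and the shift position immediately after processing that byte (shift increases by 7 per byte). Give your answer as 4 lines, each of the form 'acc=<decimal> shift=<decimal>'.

Answer: acc=95 shift=7
acc=11359 shift=14
acc=797791 shift=21
acc=114043999 shift=28

Derivation:
byte 0=0xDF: payload=0x5F=95, contrib = 95<<0 = 95; acc -> 95, shift -> 7
byte 1=0xD8: payload=0x58=88, contrib = 88<<7 = 11264; acc -> 11359, shift -> 14
byte 2=0xB0: payload=0x30=48, contrib = 48<<14 = 786432; acc -> 797791, shift -> 21
byte 3=0x36: payload=0x36=54, contrib = 54<<21 = 113246208; acc -> 114043999, shift -> 28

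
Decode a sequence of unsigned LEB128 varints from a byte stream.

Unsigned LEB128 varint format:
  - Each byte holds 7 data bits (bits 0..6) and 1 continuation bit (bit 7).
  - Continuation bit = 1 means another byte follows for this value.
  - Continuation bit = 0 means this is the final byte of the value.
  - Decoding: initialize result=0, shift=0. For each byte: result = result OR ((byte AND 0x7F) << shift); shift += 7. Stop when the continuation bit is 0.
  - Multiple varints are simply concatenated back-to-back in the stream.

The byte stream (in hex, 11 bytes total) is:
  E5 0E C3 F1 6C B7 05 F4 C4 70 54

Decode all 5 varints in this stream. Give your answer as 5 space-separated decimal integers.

  byte[0]=0xE5 cont=1 payload=0x65=101: acc |= 101<<0 -> acc=101 shift=7
  byte[1]=0x0E cont=0 payload=0x0E=14: acc |= 14<<7 -> acc=1893 shift=14 [end]
Varint 1: bytes[0:2] = E5 0E -> value 1893 (2 byte(s))
  byte[2]=0xC3 cont=1 payload=0x43=67: acc |= 67<<0 -> acc=67 shift=7
  byte[3]=0xF1 cont=1 payload=0x71=113: acc |= 113<<7 -> acc=14531 shift=14
  byte[4]=0x6C cont=0 payload=0x6C=108: acc |= 108<<14 -> acc=1784003 shift=21 [end]
Varint 2: bytes[2:5] = C3 F1 6C -> value 1784003 (3 byte(s))
  byte[5]=0xB7 cont=1 payload=0x37=55: acc |= 55<<0 -> acc=55 shift=7
  byte[6]=0x05 cont=0 payload=0x05=5: acc |= 5<<7 -> acc=695 shift=14 [end]
Varint 3: bytes[5:7] = B7 05 -> value 695 (2 byte(s))
  byte[7]=0xF4 cont=1 payload=0x74=116: acc |= 116<<0 -> acc=116 shift=7
  byte[8]=0xC4 cont=1 payload=0x44=68: acc |= 68<<7 -> acc=8820 shift=14
  byte[9]=0x70 cont=0 payload=0x70=112: acc |= 112<<14 -> acc=1843828 shift=21 [end]
Varint 4: bytes[7:10] = F4 C4 70 -> value 1843828 (3 byte(s))
  byte[10]=0x54 cont=0 payload=0x54=84: acc |= 84<<0 -> acc=84 shift=7 [end]
Varint 5: bytes[10:11] = 54 -> value 84 (1 byte(s))

Answer: 1893 1784003 695 1843828 84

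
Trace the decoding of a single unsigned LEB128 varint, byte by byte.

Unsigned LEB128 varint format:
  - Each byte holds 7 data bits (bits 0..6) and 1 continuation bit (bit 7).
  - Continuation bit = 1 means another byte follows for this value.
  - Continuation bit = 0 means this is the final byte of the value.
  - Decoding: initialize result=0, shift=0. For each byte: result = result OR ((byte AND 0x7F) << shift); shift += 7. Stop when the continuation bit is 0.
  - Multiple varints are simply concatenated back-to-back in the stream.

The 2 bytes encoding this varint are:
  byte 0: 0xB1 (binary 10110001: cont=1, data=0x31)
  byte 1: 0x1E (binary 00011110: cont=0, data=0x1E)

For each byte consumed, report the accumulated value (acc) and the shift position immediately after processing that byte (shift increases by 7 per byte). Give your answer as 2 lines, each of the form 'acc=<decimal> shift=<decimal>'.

byte 0=0xB1: payload=0x31=49, contrib = 49<<0 = 49; acc -> 49, shift -> 7
byte 1=0x1E: payload=0x1E=30, contrib = 30<<7 = 3840; acc -> 3889, shift -> 14

Answer: acc=49 shift=7
acc=3889 shift=14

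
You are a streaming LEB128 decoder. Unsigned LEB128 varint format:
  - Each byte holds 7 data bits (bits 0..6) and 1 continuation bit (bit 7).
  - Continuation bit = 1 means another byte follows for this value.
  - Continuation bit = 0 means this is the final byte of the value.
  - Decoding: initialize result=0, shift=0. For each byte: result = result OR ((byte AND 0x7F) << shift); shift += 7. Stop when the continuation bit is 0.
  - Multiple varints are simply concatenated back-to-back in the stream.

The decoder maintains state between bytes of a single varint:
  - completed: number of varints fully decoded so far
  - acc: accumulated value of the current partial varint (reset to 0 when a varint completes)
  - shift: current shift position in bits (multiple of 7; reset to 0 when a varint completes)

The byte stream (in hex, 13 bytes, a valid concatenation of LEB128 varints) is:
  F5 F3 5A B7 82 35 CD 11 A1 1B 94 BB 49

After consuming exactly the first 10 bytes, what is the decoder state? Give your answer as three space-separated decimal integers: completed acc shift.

byte[0]=0xF5 cont=1 payload=0x75: acc |= 117<<0 -> completed=0 acc=117 shift=7
byte[1]=0xF3 cont=1 payload=0x73: acc |= 115<<7 -> completed=0 acc=14837 shift=14
byte[2]=0x5A cont=0 payload=0x5A: varint #1 complete (value=1489397); reset -> completed=1 acc=0 shift=0
byte[3]=0xB7 cont=1 payload=0x37: acc |= 55<<0 -> completed=1 acc=55 shift=7
byte[4]=0x82 cont=1 payload=0x02: acc |= 2<<7 -> completed=1 acc=311 shift=14
byte[5]=0x35 cont=0 payload=0x35: varint #2 complete (value=868663); reset -> completed=2 acc=0 shift=0
byte[6]=0xCD cont=1 payload=0x4D: acc |= 77<<0 -> completed=2 acc=77 shift=7
byte[7]=0x11 cont=0 payload=0x11: varint #3 complete (value=2253); reset -> completed=3 acc=0 shift=0
byte[8]=0xA1 cont=1 payload=0x21: acc |= 33<<0 -> completed=3 acc=33 shift=7
byte[9]=0x1B cont=0 payload=0x1B: varint #4 complete (value=3489); reset -> completed=4 acc=0 shift=0

Answer: 4 0 0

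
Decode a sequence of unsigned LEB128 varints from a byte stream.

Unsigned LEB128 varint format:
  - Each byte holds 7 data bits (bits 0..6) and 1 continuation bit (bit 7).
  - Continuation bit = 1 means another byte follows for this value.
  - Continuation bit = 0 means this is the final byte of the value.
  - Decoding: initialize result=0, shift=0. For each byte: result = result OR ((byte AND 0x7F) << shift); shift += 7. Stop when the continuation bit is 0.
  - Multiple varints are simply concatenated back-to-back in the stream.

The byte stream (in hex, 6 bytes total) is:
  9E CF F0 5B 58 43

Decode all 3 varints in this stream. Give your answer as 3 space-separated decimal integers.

  byte[0]=0x9E cont=1 payload=0x1E=30: acc |= 30<<0 -> acc=30 shift=7
  byte[1]=0xCF cont=1 payload=0x4F=79: acc |= 79<<7 -> acc=10142 shift=14
  byte[2]=0xF0 cont=1 payload=0x70=112: acc |= 112<<14 -> acc=1845150 shift=21
  byte[3]=0x5B cont=0 payload=0x5B=91: acc |= 91<<21 -> acc=192685982 shift=28 [end]
Varint 1: bytes[0:4] = 9E CF F0 5B -> value 192685982 (4 byte(s))
  byte[4]=0x58 cont=0 payload=0x58=88: acc |= 88<<0 -> acc=88 shift=7 [end]
Varint 2: bytes[4:5] = 58 -> value 88 (1 byte(s))
  byte[5]=0x43 cont=0 payload=0x43=67: acc |= 67<<0 -> acc=67 shift=7 [end]
Varint 3: bytes[5:6] = 43 -> value 67 (1 byte(s))

Answer: 192685982 88 67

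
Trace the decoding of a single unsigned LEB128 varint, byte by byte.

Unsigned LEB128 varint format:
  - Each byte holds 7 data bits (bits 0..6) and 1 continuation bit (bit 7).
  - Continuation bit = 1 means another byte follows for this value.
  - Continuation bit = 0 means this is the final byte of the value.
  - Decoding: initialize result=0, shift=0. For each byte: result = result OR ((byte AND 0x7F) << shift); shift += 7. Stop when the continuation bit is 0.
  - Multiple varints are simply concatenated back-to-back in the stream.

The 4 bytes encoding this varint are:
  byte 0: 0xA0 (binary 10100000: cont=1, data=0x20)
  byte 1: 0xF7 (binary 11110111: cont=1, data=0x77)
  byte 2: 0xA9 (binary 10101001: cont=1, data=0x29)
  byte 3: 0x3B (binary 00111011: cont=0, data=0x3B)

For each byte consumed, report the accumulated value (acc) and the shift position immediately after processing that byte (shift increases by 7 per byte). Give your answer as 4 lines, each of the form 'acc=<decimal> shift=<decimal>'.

Answer: acc=32 shift=7
acc=15264 shift=14
acc=687008 shift=21
acc=124418976 shift=28

Derivation:
byte 0=0xA0: payload=0x20=32, contrib = 32<<0 = 32; acc -> 32, shift -> 7
byte 1=0xF7: payload=0x77=119, contrib = 119<<7 = 15232; acc -> 15264, shift -> 14
byte 2=0xA9: payload=0x29=41, contrib = 41<<14 = 671744; acc -> 687008, shift -> 21
byte 3=0x3B: payload=0x3B=59, contrib = 59<<21 = 123731968; acc -> 124418976, shift -> 28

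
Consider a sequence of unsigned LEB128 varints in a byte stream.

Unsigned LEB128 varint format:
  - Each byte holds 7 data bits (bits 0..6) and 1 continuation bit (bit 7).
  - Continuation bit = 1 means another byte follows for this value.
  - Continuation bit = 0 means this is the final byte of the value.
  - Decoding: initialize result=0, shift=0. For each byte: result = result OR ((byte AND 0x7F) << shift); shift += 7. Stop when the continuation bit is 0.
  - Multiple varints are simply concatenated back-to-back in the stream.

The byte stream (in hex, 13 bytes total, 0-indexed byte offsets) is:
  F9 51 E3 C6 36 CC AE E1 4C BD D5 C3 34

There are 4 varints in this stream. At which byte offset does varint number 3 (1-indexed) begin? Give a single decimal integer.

Answer: 5

Derivation:
  byte[0]=0xF9 cont=1 payload=0x79=121: acc |= 121<<0 -> acc=121 shift=7
  byte[1]=0x51 cont=0 payload=0x51=81: acc |= 81<<7 -> acc=10489 shift=14 [end]
Varint 1: bytes[0:2] = F9 51 -> value 10489 (2 byte(s))
  byte[2]=0xE3 cont=1 payload=0x63=99: acc |= 99<<0 -> acc=99 shift=7
  byte[3]=0xC6 cont=1 payload=0x46=70: acc |= 70<<7 -> acc=9059 shift=14
  byte[4]=0x36 cont=0 payload=0x36=54: acc |= 54<<14 -> acc=893795 shift=21 [end]
Varint 2: bytes[2:5] = E3 C6 36 -> value 893795 (3 byte(s))
  byte[5]=0xCC cont=1 payload=0x4C=76: acc |= 76<<0 -> acc=76 shift=7
  byte[6]=0xAE cont=1 payload=0x2E=46: acc |= 46<<7 -> acc=5964 shift=14
  byte[7]=0xE1 cont=1 payload=0x61=97: acc |= 97<<14 -> acc=1595212 shift=21
  byte[8]=0x4C cont=0 payload=0x4C=76: acc |= 76<<21 -> acc=160978764 shift=28 [end]
Varint 3: bytes[5:9] = CC AE E1 4C -> value 160978764 (4 byte(s))
  byte[9]=0xBD cont=1 payload=0x3D=61: acc |= 61<<0 -> acc=61 shift=7
  byte[10]=0xD5 cont=1 payload=0x55=85: acc |= 85<<7 -> acc=10941 shift=14
  byte[11]=0xC3 cont=1 payload=0x43=67: acc |= 67<<14 -> acc=1108669 shift=21
  byte[12]=0x34 cont=0 payload=0x34=52: acc |= 52<<21 -> acc=110160573 shift=28 [end]
Varint 4: bytes[9:13] = BD D5 C3 34 -> value 110160573 (4 byte(s))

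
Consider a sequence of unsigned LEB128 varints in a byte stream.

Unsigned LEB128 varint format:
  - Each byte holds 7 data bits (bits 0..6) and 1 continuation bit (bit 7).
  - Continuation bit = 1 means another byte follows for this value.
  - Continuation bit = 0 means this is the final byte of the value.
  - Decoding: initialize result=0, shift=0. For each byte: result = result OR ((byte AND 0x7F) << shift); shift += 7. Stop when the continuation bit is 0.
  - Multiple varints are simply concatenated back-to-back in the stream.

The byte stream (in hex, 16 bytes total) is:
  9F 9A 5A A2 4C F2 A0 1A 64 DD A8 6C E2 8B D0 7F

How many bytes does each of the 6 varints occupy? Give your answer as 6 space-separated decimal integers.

  byte[0]=0x9F cont=1 payload=0x1F=31: acc |= 31<<0 -> acc=31 shift=7
  byte[1]=0x9A cont=1 payload=0x1A=26: acc |= 26<<7 -> acc=3359 shift=14
  byte[2]=0x5A cont=0 payload=0x5A=90: acc |= 90<<14 -> acc=1477919 shift=21 [end]
Varint 1: bytes[0:3] = 9F 9A 5A -> value 1477919 (3 byte(s))
  byte[3]=0xA2 cont=1 payload=0x22=34: acc |= 34<<0 -> acc=34 shift=7
  byte[4]=0x4C cont=0 payload=0x4C=76: acc |= 76<<7 -> acc=9762 shift=14 [end]
Varint 2: bytes[3:5] = A2 4C -> value 9762 (2 byte(s))
  byte[5]=0xF2 cont=1 payload=0x72=114: acc |= 114<<0 -> acc=114 shift=7
  byte[6]=0xA0 cont=1 payload=0x20=32: acc |= 32<<7 -> acc=4210 shift=14
  byte[7]=0x1A cont=0 payload=0x1A=26: acc |= 26<<14 -> acc=430194 shift=21 [end]
Varint 3: bytes[5:8] = F2 A0 1A -> value 430194 (3 byte(s))
  byte[8]=0x64 cont=0 payload=0x64=100: acc |= 100<<0 -> acc=100 shift=7 [end]
Varint 4: bytes[8:9] = 64 -> value 100 (1 byte(s))
  byte[9]=0xDD cont=1 payload=0x5D=93: acc |= 93<<0 -> acc=93 shift=7
  byte[10]=0xA8 cont=1 payload=0x28=40: acc |= 40<<7 -> acc=5213 shift=14
  byte[11]=0x6C cont=0 payload=0x6C=108: acc |= 108<<14 -> acc=1774685 shift=21 [end]
Varint 5: bytes[9:12] = DD A8 6C -> value 1774685 (3 byte(s))
  byte[12]=0xE2 cont=1 payload=0x62=98: acc |= 98<<0 -> acc=98 shift=7
  byte[13]=0x8B cont=1 payload=0x0B=11: acc |= 11<<7 -> acc=1506 shift=14
  byte[14]=0xD0 cont=1 payload=0x50=80: acc |= 80<<14 -> acc=1312226 shift=21
  byte[15]=0x7F cont=0 payload=0x7F=127: acc |= 127<<21 -> acc=267650530 shift=28 [end]
Varint 6: bytes[12:16] = E2 8B D0 7F -> value 267650530 (4 byte(s))

Answer: 3 2 3 1 3 4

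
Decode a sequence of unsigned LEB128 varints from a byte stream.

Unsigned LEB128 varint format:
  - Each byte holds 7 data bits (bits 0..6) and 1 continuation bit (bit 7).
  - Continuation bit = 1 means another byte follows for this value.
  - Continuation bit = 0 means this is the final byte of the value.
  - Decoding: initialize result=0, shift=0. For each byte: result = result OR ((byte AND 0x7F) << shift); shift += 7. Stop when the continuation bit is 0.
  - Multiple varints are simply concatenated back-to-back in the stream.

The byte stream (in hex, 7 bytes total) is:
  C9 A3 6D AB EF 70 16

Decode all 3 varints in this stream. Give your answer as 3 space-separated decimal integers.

  byte[0]=0xC9 cont=1 payload=0x49=73: acc |= 73<<0 -> acc=73 shift=7
  byte[1]=0xA3 cont=1 payload=0x23=35: acc |= 35<<7 -> acc=4553 shift=14
  byte[2]=0x6D cont=0 payload=0x6D=109: acc |= 109<<14 -> acc=1790409 shift=21 [end]
Varint 1: bytes[0:3] = C9 A3 6D -> value 1790409 (3 byte(s))
  byte[3]=0xAB cont=1 payload=0x2B=43: acc |= 43<<0 -> acc=43 shift=7
  byte[4]=0xEF cont=1 payload=0x6F=111: acc |= 111<<7 -> acc=14251 shift=14
  byte[5]=0x70 cont=0 payload=0x70=112: acc |= 112<<14 -> acc=1849259 shift=21 [end]
Varint 2: bytes[3:6] = AB EF 70 -> value 1849259 (3 byte(s))
  byte[6]=0x16 cont=0 payload=0x16=22: acc |= 22<<0 -> acc=22 shift=7 [end]
Varint 3: bytes[6:7] = 16 -> value 22 (1 byte(s))

Answer: 1790409 1849259 22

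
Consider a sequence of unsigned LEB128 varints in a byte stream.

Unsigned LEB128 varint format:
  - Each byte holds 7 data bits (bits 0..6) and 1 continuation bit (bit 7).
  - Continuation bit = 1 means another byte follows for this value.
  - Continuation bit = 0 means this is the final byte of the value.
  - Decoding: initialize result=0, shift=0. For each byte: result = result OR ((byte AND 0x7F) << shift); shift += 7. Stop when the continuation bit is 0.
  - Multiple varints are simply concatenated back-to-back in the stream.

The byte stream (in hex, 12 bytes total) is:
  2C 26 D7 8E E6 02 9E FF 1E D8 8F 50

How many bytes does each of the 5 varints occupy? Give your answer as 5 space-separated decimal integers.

Answer: 1 1 4 3 3

Derivation:
  byte[0]=0x2C cont=0 payload=0x2C=44: acc |= 44<<0 -> acc=44 shift=7 [end]
Varint 1: bytes[0:1] = 2C -> value 44 (1 byte(s))
  byte[1]=0x26 cont=0 payload=0x26=38: acc |= 38<<0 -> acc=38 shift=7 [end]
Varint 2: bytes[1:2] = 26 -> value 38 (1 byte(s))
  byte[2]=0xD7 cont=1 payload=0x57=87: acc |= 87<<0 -> acc=87 shift=7
  byte[3]=0x8E cont=1 payload=0x0E=14: acc |= 14<<7 -> acc=1879 shift=14
  byte[4]=0xE6 cont=1 payload=0x66=102: acc |= 102<<14 -> acc=1673047 shift=21
  byte[5]=0x02 cont=0 payload=0x02=2: acc |= 2<<21 -> acc=5867351 shift=28 [end]
Varint 3: bytes[2:6] = D7 8E E6 02 -> value 5867351 (4 byte(s))
  byte[6]=0x9E cont=1 payload=0x1E=30: acc |= 30<<0 -> acc=30 shift=7
  byte[7]=0xFF cont=1 payload=0x7F=127: acc |= 127<<7 -> acc=16286 shift=14
  byte[8]=0x1E cont=0 payload=0x1E=30: acc |= 30<<14 -> acc=507806 shift=21 [end]
Varint 4: bytes[6:9] = 9E FF 1E -> value 507806 (3 byte(s))
  byte[9]=0xD8 cont=1 payload=0x58=88: acc |= 88<<0 -> acc=88 shift=7
  byte[10]=0x8F cont=1 payload=0x0F=15: acc |= 15<<7 -> acc=2008 shift=14
  byte[11]=0x50 cont=0 payload=0x50=80: acc |= 80<<14 -> acc=1312728 shift=21 [end]
Varint 5: bytes[9:12] = D8 8F 50 -> value 1312728 (3 byte(s))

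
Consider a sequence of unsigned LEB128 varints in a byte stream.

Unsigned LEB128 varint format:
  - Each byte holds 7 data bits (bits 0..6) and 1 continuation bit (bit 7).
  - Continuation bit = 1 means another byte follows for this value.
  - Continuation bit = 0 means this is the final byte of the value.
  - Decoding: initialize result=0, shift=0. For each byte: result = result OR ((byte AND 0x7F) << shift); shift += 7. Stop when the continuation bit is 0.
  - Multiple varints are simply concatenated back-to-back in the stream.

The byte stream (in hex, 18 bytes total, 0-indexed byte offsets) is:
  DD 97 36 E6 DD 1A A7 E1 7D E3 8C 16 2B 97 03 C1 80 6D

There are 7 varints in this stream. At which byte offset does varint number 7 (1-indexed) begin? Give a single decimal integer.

Answer: 15

Derivation:
  byte[0]=0xDD cont=1 payload=0x5D=93: acc |= 93<<0 -> acc=93 shift=7
  byte[1]=0x97 cont=1 payload=0x17=23: acc |= 23<<7 -> acc=3037 shift=14
  byte[2]=0x36 cont=0 payload=0x36=54: acc |= 54<<14 -> acc=887773 shift=21 [end]
Varint 1: bytes[0:3] = DD 97 36 -> value 887773 (3 byte(s))
  byte[3]=0xE6 cont=1 payload=0x66=102: acc |= 102<<0 -> acc=102 shift=7
  byte[4]=0xDD cont=1 payload=0x5D=93: acc |= 93<<7 -> acc=12006 shift=14
  byte[5]=0x1A cont=0 payload=0x1A=26: acc |= 26<<14 -> acc=437990 shift=21 [end]
Varint 2: bytes[3:6] = E6 DD 1A -> value 437990 (3 byte(s))
  byte[6]=0xA7 cont=1 payload=0x27=39: acc |= 39<<0 -> acc=39 shift=7
  byte[7]=0xE1 cont=1 payload=0x61=97: acc |= 97<<7 -> acc=12455 shift=14
  byte[8]=0x7D cont=0 payload=0x7D=125: acc |= 125<<14 -> acc=2060455 shift=21 [end]
Varint 3: bytes[6:9] = A7 E1 7D -> value 2060455 (3 byte(s))
  byte[9]=0xE3 cont=1 payload=0x63=99: acc |= 99<<0 -> acc=99 shift=7
  byte[10]=0x8C cont=1 payload=0x0C=12: acc |= 12<<7 -> acc=1635 shift=14
  byte[11]=0x16 cont=0 payload=0x16=22: acc |= 22<<14 -> acc=362083 shift=21 [end]
Varint 4: bytes[9:12] = E3 8C 16 -> value 362083 (3 byte(s))
  byte[12]=0x2B cont=0 payload=0x2B=43: acc |= 43<<0 -> acc=43 shift=7 [end]
Varint 5: bytes[12:13] = 2B -> value 43 (1 byte(s))
  byte[13]=0x97 cont=1 payload=0x17=23: acc |= 23<<0 -> acc=23 shift=7
  byte[14]=0x03 cont=0 payload=0x03=3: acc |= 3<<7 -> acc=407 shift=14 [end]
Varint 6: bytes[13:15] = 97 03 -> value 407 (2 byte(s))
  byte[15]=0xC1 cont=1 payload=0x41=65: acc |= 65<<0 -> acc=65 shift=7
  byte[16]=0x80 cont=1 payload=0x00=0: acc |= 0<<7 -> acc=65 shift=14
  byte[17]=0x6D cont=0 payload=0x6D=109: acc |= 109<<14 -> acc=1785921 shift=21 [end]
Varint 7: bytes[15:18] = C1 80 6D -> value 1785921 (3 byte(s))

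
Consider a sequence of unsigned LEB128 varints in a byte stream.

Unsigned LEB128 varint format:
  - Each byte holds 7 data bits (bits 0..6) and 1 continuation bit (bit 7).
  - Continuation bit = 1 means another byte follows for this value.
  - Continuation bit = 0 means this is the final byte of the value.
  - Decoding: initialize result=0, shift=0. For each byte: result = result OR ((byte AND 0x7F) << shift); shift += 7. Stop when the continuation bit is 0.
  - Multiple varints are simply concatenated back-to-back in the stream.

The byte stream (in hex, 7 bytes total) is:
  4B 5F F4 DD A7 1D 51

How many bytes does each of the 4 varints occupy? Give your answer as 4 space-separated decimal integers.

  byte[0]=0x4B cont=0 payload=0x4B=75: acc |= 75<<0 -> acc=75 shift=7 [end]
Varint 1: bytes[0:1] = 4B -> value 75 (1 byte(s))
  byte[1]=0x5F cont=0 payload=0x5F=95: acc |= 95<<0 -> acc=95 shift=7 [end]
Varint 2: bytes[1:2] = 5F -> value 95 (1 byte(s))
  byte[2]=0xF4 cont=1 payload=0x74=116: acc |= 116<<0 -> acc=116 shift=7
  byte[3]=0xDD cont=1 payload=0x5D=93: acc |= 93<<7 -> acc=12020 shift=14
  byte[4]=0xA7 cont=1 payload=0x27=39: acc |= 39<<14 -> acc=650996 shift=21
  byte[5]=0x1D cont=0 payload=0x1D=29: acc |= 29<<21 -> acc=61468404 shift=28 [end]
Varint 3: bytes[2:6] = F4 DD A7 1D -> value 61468404 (4 byte(s))
  byte[6]=0x51 cont=0 payload=0x51=81: acc |= 81<<0 -> acc=81 shift=7 [end]
Varint 4: bytes[6:7] = 51 -> value 81 (1 byte(s))

Answer: 1 1 4 1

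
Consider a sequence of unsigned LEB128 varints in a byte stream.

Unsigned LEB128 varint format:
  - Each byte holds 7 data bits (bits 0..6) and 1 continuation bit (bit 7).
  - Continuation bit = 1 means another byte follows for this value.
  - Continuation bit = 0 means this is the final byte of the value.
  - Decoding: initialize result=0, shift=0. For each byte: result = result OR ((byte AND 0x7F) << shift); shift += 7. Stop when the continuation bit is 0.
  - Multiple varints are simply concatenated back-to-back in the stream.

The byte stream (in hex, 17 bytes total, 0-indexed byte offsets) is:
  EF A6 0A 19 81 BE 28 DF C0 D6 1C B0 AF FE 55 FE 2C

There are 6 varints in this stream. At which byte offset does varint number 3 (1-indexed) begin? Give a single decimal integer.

  byte[0]=0xEF cont=1 payload=0x6F=111: acc |= 111<<0 -> acc=111 shift=7
  byte[1]=0xA6 cont=1 payload=0x26=38: acc |= 38<<7 -> acc=4975 shift=14
  byte[2]=0x0A cont=0 payload=0x0A=10: acc |= 10<<14 -> acc=168815 shift=21 [end]
Varint 1: bytes[0:3] = EF A6 0A -> value 168815 (3 byte(s))
  byte[3]=0x19 cont=0 payload=0x19=25: acc |= 25<<0 -> acc=25 shift=7 [end]
Varint 2: bytes[3:4] = 19 -> value 25 (1 byte(s))
  byte[4]=0x81 cont=1 payload=0x01=1: acc |= 1<<0 -> acc=1 shift=7
  byte[5]=0xBE cont=1 payload=0x3E=62: acc |= 62<<7 -> acc=7937 shift=14
  byte[6]=0x28 cont=0 payload=0x28=40: acc |= 40<<14 -> acc=663297 shift=21 [end]
Varint 3: bytes[4:7] = 81 BE 28 -> value 663297 (3 byte(s))
  byte[7]=0xDF cont=1 payload=0x5F=95: acc |= 95<<0 -> acc=95 shift=7
  byte[8]=0xC0 cont=1 payload=0x40=64: acc |= 64<<7 -> acc=8287 shift=14
  byte[9]=0xD6 cont=1 payload=0x56=86: acc |= 86<<14 -> acc=1417311 shift=21
  byte[10]=0x1C cont=0 payload=0x1C=28: acc |= 28<<21 -> acc=60137567 shift=28 [end]
Varint 4: bytes[7:11] = DF C0 D6 1C -> value 60137567 (4 byte(s))
  byte[11]=0xB0 cont=1 payload=0x30=48: acc |= 48<<0 -> acc=48 shift=7
  byte[12]=0xAF cont=1 payload=0x2F=47: acc |= 47<<7 -> acc=6064 shift=14
  byte[13]=0xFE cont=1 payload=0x7E=126: acc |= 126<<14 -> acc=2070448 shift=21
  byte[14]=0x55 cont=0 payload=0x55=85: acc |= 85<<21 -> acc=180328368 shift=28 [end]
Varint 5: bytes[11:15] = B0 AF FE 55 -> value 180328368 (4 byte(s))
  byte[15]=0xFE cont=1 payload=0x7E=126: acc |= 126<<0 -> acc=126 shift=7
  byte[16]=0x2C cont=0 payload=0x2C=44: acc |= 44<<7 -> acc=5758 shift=14 [end]
Varint 6: bytes[15:17] = FE 2C -> value 5758 (2 byte(s))

Answer: 4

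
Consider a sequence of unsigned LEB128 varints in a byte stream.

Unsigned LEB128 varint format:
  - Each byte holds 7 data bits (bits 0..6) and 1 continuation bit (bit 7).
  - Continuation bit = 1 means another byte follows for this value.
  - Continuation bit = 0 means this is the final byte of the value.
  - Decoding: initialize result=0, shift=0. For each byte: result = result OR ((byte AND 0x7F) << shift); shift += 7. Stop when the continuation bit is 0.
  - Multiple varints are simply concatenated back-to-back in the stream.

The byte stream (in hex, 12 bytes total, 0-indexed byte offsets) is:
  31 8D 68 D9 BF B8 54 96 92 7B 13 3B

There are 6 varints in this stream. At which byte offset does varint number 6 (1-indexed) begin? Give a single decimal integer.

Answer: 11

Derivation:
  byte[0]=0x31 cont=0 payload=0x31=49: acc |= 49<<0 -> acc=49 shift=7 [end]
Varint 1: bytes[0:1] = 31 -> value 49 (1 byte(s))
  byte[1]=0x8D cont=1 payload=0x0D=13: acc |= 13<<0 -> acc=13 shift=7
  byte[2]=0x68 cont=0 payload=0x68=104: acc |= 104<<7 -> acc=13325 shift=14 [end]
Varint 2: bytes[1:3] = 8D 68 -> value 13325 (2 byte(s))
  byte[3]=0xD9 cont=1 payload=0x59=89: acc |= 89<<0 -> acc=89 shift=7
  byte[4]=0xBF cont=1 payload=0x3F=63: acc |= 63<<7 -> acc=8153 shift=14
  byte[5]=0xB8 cont=1 payload=0x38=56: acc |= 56<<14 -> acc=925657 shift=21
  byte[6]=0x54 cont=0 payload=0x54=84: acc |= 84<<21 -> acc=177086425 shift=28 [end]
Varint 3: bytes[3:7] = D9 BF B8 54 -> value 177086425 (4 byte(s))
  byte[7]=0x96 cont=1 payload=0x16=22: acc |= 22<<0 -> acc=22 shift=7
  byte[8]=0x92 cont=1 payload=0x12=18: acc |= 18<<7 -> acc=2326 shift=14
  byte[9]=0x7B cont=0 payload=0x7B=123: acc |= 123<<14 -> acc=2017558 shift=21 [end]
Varint 4: bytes[7:10] = 96 92 7B -> value 2017558 (3 byte(s))
  byte[10]=0x13 cont=0 payload=0x13=19: acc |= 19<<0 -> acc=19 shift=7 [end]
Varint 5: bytes[10:11] = 13 -> value 19 (1 byte(s))
  byte[11]=0x3B cont=0 payload=0x3B=59: acc |= 59<<0 -> acc=59 shift=7 [end]
Varint 6: bytes[11:12] = 3B -> value 59 (1 byte(s))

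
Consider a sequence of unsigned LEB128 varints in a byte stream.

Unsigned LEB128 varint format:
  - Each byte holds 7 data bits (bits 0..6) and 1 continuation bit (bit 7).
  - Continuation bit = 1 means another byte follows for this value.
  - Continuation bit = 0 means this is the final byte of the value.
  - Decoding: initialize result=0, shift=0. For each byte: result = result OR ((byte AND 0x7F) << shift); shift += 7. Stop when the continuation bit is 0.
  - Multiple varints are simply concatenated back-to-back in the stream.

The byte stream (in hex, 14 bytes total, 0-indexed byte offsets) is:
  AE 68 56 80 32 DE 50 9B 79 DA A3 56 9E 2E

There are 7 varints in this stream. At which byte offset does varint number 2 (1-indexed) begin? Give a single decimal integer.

Answer: 2

Derivation:
  byte[0]=0xAE cont=1 payload=0x2E=46: acc |= 46<<0 -> acc=46 shift=7
  byte[1]=0x68 cont=0 payload=0x68=104: acc |= 104<<7 -> acc=13358 shift=14 [end]
Varint 1: bytes[0:2] = AE 68 -> value 13358 (2 byte(s))
  byte[2]=0x56 cont=0 payload=0x56=86: acc |= 86<<0 -> acc=86 shift=7 [end]
Varint 2: bytes[2:3] = 56 -> value 86 (1 byte(s))
  byte[3]=0x80 cont=1 payload=0x00=0: acc |= 0<<0 -> acc=0 shift=7
  byte[4]=0x32 cont=0 payload=0x32=50: acc |= 50<<7 -> acc=6400 shift=14 [end]
Varint 3: bytes[3:5] = 80 32 -> value 6400 (2 byte(s))
  byte[5]=0xDE cont=1 payload=0x5E=94: acc |= 94<<0 -> acc=94 shift=7
  byte[6]=0x50 cont=0 payload=0x50=80: acc |= 80<<7 -> acc=10334 shift=14 [end]
Varint 4: bytes[5:7] = DE 50 -> value 10334 (2 byte(s))
  byte[7]=0x9B cont=1 payload=0x1B=27: acc |= 27<<0 -> acc=27 shift=7
  byte[8]=0x79 cont=0 payload=0x79=121: acc |= 121<<7 -> acc=15515 shift=14 [end]
Varint 5: bytes[7:9] = 9B 79 -> value 15515 (2 byte(s))
  byte[9]=0xDA cont=1 payload=0x5A=90: acc |= 90<<0 -> acc=90 shift=7
  byte[10]=0xA3 cont=1 payload=0x23=35: acc |= 35<<7 -> acc=4570 shift=14
  byte[11]=0x56 cont=0 payload=0x56=86: acc |= 86<<14 -> acc=1413594 shift=21 [end]
Varint 6: bytes[9:12] = DA A3 56 -> value 1413594 (3 byte(s))
  byte[12]=0x9E cont=1 payload=0x1E=30: acc |= 30<<0 -> acc=30 shift=7
  byte[13]=0x2E cont=0 payload=0x2E=46: acc |= 46<<7 -> acc=5918 shift=14 [end]
Varint 7: bytes[12:14] = 9E 2E -> value 5918 (2 byte(s))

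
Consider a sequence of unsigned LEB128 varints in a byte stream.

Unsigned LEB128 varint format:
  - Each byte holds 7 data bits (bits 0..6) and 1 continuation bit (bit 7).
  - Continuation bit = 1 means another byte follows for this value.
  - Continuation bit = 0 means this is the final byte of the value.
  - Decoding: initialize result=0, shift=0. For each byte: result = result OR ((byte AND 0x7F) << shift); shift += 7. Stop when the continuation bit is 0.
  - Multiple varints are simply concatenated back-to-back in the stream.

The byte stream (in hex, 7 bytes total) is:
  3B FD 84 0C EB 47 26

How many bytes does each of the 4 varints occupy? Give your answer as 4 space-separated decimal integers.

  byte[0]=0x3B cont=0 payload=0x3B=59: acc |= 59<<0 -> acc=59 shift=7 [end]
Varint 1: bytes[0:1] = 3B -> value 59 (1 byte(s))
  byte[1]=0xFD cont=1 payload=0x7D=125: acc |= 125<<0 -> acc=125 shift=7
  byte[2]=0x84 cont=1 payload=0x04=4: acc |= 4<<7 -> acc=637 shift=14
  byte[3]=0x0C cont=0 payload=0x0C=12: acc |= 12<<14 -> acc=197245 shift=21 [end]
Varint 2: bytes[1:4] = FD 84 0C -> value 197245 (3 byte(s))
  byte[4]=0xEB cont=1 payload=0x6B=107: acc |= 107<<0 -> acc=107 shift=7
  byte[5]=0x47 cont=0 payload=0x47=71: acc |= 71<<7 -> acc=9195 shift=14 [end]
Varint 3: bytes[4:6] = EB 47 -> value 9195 (2 byte(s))
  byte[6]=0x26 cont=0 payload=0x26=38: acc |= 38<<0 -> acc=38 shift=7 [end]
Varint 4: bytes[6:7] = 26 -> value 38 (1 byte(s))

Answer: 1 3 2 1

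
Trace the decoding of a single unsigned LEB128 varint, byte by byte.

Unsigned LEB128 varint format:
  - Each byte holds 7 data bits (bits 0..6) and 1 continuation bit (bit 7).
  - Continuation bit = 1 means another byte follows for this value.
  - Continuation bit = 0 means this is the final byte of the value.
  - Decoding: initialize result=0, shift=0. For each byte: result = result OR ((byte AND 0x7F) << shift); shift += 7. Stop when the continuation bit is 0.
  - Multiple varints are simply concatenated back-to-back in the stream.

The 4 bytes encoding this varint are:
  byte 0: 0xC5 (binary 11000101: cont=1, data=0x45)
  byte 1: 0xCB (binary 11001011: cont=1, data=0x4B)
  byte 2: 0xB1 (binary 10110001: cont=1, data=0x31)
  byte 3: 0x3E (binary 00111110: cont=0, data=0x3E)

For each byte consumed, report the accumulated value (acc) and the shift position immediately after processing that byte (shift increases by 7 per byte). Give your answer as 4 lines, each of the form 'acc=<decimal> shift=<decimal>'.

byte 0=0xC5: payload=0x45=69, contrib = 69<<0 = 69; acc -> 69, shift -> 7
byte 1=0xCB: payload=0x4B=75, contrib = 75<<7 = 9600; acc -> 9669, shift -> 14
byte 2=0xB1: payload=0x31=49, contrib = 49<<14 = 802816; acc -> 812485, shift -> 21
byte 3=0x3E: payload=0x3E=62, contrib = 62<<21 = 130023424; acc -> 130835909, shift -> 28

Answer: acc=69 shift=7
acc=9669 shift=14
acc=812485 shift=21
acc=130835909 shift=28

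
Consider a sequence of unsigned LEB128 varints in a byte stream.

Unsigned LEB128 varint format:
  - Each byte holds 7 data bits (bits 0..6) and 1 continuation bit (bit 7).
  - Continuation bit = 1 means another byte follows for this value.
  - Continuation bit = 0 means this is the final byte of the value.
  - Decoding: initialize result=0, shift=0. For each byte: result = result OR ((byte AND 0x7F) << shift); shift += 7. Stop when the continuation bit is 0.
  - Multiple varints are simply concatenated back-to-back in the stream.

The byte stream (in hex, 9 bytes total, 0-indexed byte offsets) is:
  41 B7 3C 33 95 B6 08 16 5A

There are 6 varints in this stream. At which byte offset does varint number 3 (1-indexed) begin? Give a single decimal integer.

  byte[0]=0x41 cont=0 payload=0x41=65: acc |= 65<<0 -> acc=65 shift=7 [end]
Varint 1: bytes[0:1] = 41 -> value 65 (1 byte(s))
  byte[1]=0xB7 cont=1 payload=0x37=55: acc |= 55<<0 -> acc=55 shift=7
  byte[2]=0x3C cont=0 payload=0x3C=60: acc |= 60<<7 -> acc=7735 shift=14 [end]
Varint 2: bytes[1:3] = B7 3C -> value 7735 (2 byte(s))
  byte[3]=0x33 cont=0 payload=0x33=51: acc |= 51<<0 -> acc=51 shift=7 [end]
Varint 3: bytes[3:4] = 33 -> value 51 (1 byte(s))
  byte[4]=0x95 cont=1 payload=0x15=21: acc |= 21<<0 -> acc=21 shift=7
  byte[5]=0xB6 cont=1 payload=0x36=54: acc |= 54<<7 -> acc=6933 shift=14
  byte[6]=0x08 cont=0 payload=0x08=8: acc |= 8<<14 -> acc=138005 shift=21 [end]
Varint 4: bytes[4:7] = 95 B6 08 -> value 138005 (3 byte(s))
  byte[7]=0x16 cont=0 payload=0x16=22: acc |= 22<<0 -> acc=22 shift=7 [end]
Varint 5: bytes[7:8] = 16 -> value 22 (1 byte(s))
  byte[8]=0x5A cont=0 payload=0x5A=90: acc |= 90<<0 -> acc=90 shift=7 [end]
Varint 6: bytes[8:9] = 5A -> value 90 (1 byte(s))

Answer: 3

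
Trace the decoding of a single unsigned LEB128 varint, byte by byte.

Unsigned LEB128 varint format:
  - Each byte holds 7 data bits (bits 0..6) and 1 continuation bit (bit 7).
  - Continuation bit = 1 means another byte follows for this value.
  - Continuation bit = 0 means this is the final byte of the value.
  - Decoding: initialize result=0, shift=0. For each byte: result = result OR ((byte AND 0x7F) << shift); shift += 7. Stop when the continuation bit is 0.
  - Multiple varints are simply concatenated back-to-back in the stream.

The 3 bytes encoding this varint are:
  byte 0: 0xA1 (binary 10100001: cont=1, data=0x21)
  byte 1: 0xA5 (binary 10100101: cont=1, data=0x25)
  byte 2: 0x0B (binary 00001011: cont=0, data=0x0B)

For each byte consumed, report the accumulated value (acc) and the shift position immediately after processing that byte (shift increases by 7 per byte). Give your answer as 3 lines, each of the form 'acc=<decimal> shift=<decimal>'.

Answer: acc=33 shift=7
acc=4769 shift=14
acc=184993 shift=21

Derivation:
byte 0=0xA1: payload=0x21=33, contrib = 33<<0 = 33; acc -> 33, shift -> 7
byte 1=0xA5: payload=0x25=37, contrib = 37<<7 = 4736; acc -> 4769, shift -> 14
byte 2=0x0B: payload=0x0B=11, contrib = 11<<14 = 180224; acc -> 184993, shift -> 21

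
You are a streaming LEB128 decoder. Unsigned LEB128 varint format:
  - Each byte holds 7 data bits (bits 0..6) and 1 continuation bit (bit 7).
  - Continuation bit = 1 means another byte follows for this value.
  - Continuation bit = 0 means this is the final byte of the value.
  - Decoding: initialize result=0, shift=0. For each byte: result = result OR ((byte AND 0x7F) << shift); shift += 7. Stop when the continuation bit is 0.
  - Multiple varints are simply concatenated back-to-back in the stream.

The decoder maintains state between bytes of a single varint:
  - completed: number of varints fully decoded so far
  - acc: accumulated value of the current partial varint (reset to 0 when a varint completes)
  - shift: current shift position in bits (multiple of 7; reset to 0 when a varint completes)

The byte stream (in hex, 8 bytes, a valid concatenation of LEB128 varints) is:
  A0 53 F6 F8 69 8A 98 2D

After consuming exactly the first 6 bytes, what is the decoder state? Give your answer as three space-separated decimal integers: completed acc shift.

Answer: 2 10 7

Derivation:
byte[0]=0xA0 cont=1 payload=0x20: acc |= 32<<0 -> completed=0 acc=32 shift=7
byte[1]=0x53 cont=0 payload=0x53: varint #1 complete (value=10656); reset -> completed=1 acc=0 shift=0
byte[2]=0xF6 cont=1 payload=0x76: acc |= 118<<0 -> completed=1 acc=118 shift=7
byte[3]=0xF8 cont=1 payload=0x78: acc |= 120<<7 -> completed=1 acc=15478 shift=14
byte[4]=0x69 cont=0 payload=0x69: varint #2 complete (value=1735798); reset -> completed=2 acc=0 shift=0
byte[5]=0x8A cont=1 payload=0x0A: acc |= 10<<0 -> completed=2 acc=10 shift=7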